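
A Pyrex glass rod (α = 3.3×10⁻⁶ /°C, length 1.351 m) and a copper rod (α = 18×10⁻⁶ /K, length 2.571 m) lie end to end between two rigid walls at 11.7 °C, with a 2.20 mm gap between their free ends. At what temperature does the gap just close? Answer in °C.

T = 55.1 °C

Gap closes when ΔL₁ + ΔL₂ = 2.20 mm = 2.20×10⁻³ m
(α₁L₁ + α₂L₂)ΔT = g
α₁L₁ + α₂L₂ = 3.3×10⁻⁶×1.351 + 18×10⁻⁶×2.571 = 5.07363×10⁻⁵ m/K
ΔT = 2.20×10⁻³ / 5.07363×10⁻⁵ = 43.361 K
T = 11.7 + 43.361 = 55.061 °C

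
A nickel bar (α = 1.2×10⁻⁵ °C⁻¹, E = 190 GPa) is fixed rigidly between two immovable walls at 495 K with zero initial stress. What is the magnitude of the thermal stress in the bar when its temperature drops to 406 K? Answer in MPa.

σ = 203 MPa

Fully constrained: the free strain ε = αΔT is blocked, so σ = Eε = EαΔT.
|ΔT| = 89 K
σ = 190×10⁹ × 1.2×10⁻⁵ × 89 = 2.03×10⁸ Pa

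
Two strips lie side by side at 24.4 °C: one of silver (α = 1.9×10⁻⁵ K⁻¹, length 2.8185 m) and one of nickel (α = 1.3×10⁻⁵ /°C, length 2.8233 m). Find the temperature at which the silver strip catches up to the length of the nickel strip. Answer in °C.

L₁(1 + α₁ΔT) = L₂(1 + α₂ΔT) ⇒ ΔT = (L₂ − L₁)/(α₁L₁ − α₂L₂)
L₂ − L₁ = 2.8233 − 2.8185 = 4.80×10⁻³ m
α₁L₁ − α₂L₂ = 1.9×10⁻⁵×2.8185 − 1.3×10⁻⁵×2.8233 = 1.68486×10⁻⁵ m/K
ΔT = 4.80×10⁻³ / 1.68486×10⁻⁵ = 284.890 K
T = 24.4 + 284.890 = 309.290 °C

T = 309.3 °C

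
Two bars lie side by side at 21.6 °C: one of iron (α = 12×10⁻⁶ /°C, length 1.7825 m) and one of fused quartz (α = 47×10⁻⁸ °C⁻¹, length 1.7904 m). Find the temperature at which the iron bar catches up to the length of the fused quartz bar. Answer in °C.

T = 406.1 °C

L₁(1 + α₁ΔT) = L₂(1 + α₂ΔT) ⇒ ΔT = (L₂ − L₁)/(α₁L₁ − α₂L₂)
L₂ − L₁ = 1.7904 − 1.7825 = 7.90×10⁻³ m
α₁L₁ − α₂L₂ = 12×10⁻⁶×1.7825 − 47×10⁻⁸×1.7904 = 2.0548512×10⁻⁵ m/K
ΔT = 7.90×10⁻³ / 2.0548512×10⁻⁵ = 384.456 K
T = 21.6 + 384.456 = 406.056 °C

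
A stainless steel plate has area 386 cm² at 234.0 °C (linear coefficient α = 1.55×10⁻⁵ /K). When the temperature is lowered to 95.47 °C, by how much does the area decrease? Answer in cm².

ΔA = 1.66 cm²

Area coefficient ≈ 2α; |ΔT| = 138.53 K
ΔA = 2αA₀ΔT = 2(1.55×10⁻⁵)(386)(138.53) = 1.66 cm²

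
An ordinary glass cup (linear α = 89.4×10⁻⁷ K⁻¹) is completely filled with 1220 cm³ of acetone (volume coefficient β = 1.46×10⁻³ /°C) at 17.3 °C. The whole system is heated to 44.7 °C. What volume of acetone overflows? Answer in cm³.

The cup also expands: β_container ≈ 3α = 2.682×10⁻⁵ /K
Net overflow = V₀(β_liq − 3α_cont)ΔT
β − 3α = 1.46×10⁻³ − 2.682×10⁻⁵ = 1.43318×10⁻³ /K; ΔT = 27.4 K
ΔV = 1220 × 1.43318×10⁻³ × 27.4 = 47.9 cm³

47.9 cm³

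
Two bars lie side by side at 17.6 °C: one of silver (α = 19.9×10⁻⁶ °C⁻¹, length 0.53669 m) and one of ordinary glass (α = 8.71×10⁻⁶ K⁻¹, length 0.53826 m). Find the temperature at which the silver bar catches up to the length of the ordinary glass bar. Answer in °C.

Equal length when α₁L₁ΔT − α₂L₂ΔT = L₂ − L₁ = 1.57×10⁻³ m
α₁L₁ = 1.0680131×10⁻⁵, α₂L₂ = 4.6882446×10⁻⁶ → Δ(αL) = 5.9918864×10⁻⁶ m/K
ΔT = 1.57×10⁻³ / 5.9918864×10⁻⁶ = 262.021 K, so T = 17.6 + 262.021 = 279.621 °C

T = 279.6 °C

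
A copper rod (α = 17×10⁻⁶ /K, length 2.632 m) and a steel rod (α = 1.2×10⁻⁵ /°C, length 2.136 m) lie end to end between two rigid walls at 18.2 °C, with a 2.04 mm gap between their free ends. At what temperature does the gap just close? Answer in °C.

α₁L₁ = 4.4744×10⁻⁵ m/K, α₂L₂ = 2.5632×10⁻⁵ m/K → total 7.0376×10⁻⁵ m/K
ΔT = g/(α₁L₁+α₂L₂) = 2.04×10⁻³ / 7.0376×10⁻⁵ = 28.987 K
T = 18.2 + 28.987 = 47.187 °C

T = 47.2 °C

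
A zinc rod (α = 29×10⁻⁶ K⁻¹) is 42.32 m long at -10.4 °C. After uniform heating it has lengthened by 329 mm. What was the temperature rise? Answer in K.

ΔL = αL₀ΔT ⇒ ΔT = ΔL / (αL₀)
ΔT = 329×10⁻³ m / (29×10⁻⁶ × 42.32 m) = 268.07 K

ΔT = 268 K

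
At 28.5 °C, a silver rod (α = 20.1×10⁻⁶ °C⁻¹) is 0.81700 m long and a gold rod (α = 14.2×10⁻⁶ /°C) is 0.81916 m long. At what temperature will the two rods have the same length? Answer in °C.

T = 479.5 °C

L₁(1 + α₁ΔT) = L₂(1 + α₂ΔT) ⇒ ΔT = (L₂ − L₁)/(α₁L₁ − α₂L₂)
L₂ − L₁ = 0.81916 − 0.81700 = 2.16×10⁻³ m
α₁L₁ − α₂L₂ = 20.1×10⁻⁶×0.81700 − 14.2×10⁻⁶×0.81916 = 4.789628×10⁻⁶ m/K
ΔT = 2.16×10⁻³ / 4.789628×10⁻⁶ = 450.974 K
T = 28.5 + 450.974 = 479.474 °C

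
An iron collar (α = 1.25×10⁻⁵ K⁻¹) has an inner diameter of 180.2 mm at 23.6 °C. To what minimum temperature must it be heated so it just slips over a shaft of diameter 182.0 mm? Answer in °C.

T = 823 °C

Required Δd = 182.0 − 180.2 = 1.8 mm
Δd = αd₀ΔT ⇒ ΔT = Δd/(αd₀) = 1.8 / (1.25×10⁻⁵ × 180.2) = 799.11 K
T_min = 23.6 + 799.11 = 822.71 °C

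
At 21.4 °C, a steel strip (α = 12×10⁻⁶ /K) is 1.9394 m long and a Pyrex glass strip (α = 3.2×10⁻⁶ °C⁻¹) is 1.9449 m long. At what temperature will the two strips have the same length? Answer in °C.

T = 344.0 °C

L₁(1 + α₁ΔT) = L₂(1 + α₂ΔT) ⇒ ΔT = (L₂ − L₁)/(α₁L₁ − α₂L₂)
L₂ − L₁ = 1.9449 − 1.9394 = 5.50×10⁻³ m
α₁L₁ − α₂L₂ = 12×10⁻⁶×1.9394 − 3.2×10⁻⁶×1.9449 = 1.704912×10⁻⁵ m/K
ΔT = 5.50×10⁻³ / 1.704912×10⁻⁵ = 322.597 K
T = 21.4 + 322.597 = 343.997 °C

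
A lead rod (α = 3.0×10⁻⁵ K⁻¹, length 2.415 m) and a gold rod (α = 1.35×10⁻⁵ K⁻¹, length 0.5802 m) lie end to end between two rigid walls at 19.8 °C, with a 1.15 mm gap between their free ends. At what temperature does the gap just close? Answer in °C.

Gap closes when ΔL₁ + ΔL₂ = 1.15 mm = 1.15×10⁻³ m
(α₁L₁ + α₂L₂)ΔT = g
α₁L₁ + α₂L₂ = 3.0×10⁻⁵×2.415 + 1.35×10⁻⁵×0.5802 = 8.02827×10⁻⁵ m/K
ΔT = 1.15×10⁻³ / 8.02827×10⁻⁵ = 14.324 K
T = 19.8 + 14.324 = 34.124 °C

T = 34.1 °C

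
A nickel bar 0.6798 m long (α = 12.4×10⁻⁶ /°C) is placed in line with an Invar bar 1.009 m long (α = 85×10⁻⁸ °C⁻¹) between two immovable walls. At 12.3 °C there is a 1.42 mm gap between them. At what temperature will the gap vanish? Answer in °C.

α₁L₁ = 8.42952×10⁻⁶ m/K, α₂L₂ = 8.5765×10⁻⁷ m/K → total 9.28717×10⁻⁶ m/K
ΔT = g/(α₁L₁+α₂L₂) = 1.42×10⁻³ / 9.28717×10⁻⁶ = 152.90 K
T = 12.3 + 152.90 = 165.20 °C

T = 165 °C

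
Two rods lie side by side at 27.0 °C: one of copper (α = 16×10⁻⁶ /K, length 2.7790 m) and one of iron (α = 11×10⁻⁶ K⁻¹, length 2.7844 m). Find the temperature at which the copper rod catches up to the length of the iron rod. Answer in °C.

T = 417.3 °C

Equal length when α₁L₁ΔT − α₂L₂ΔT = L₂ − L₁ = 5.40×10⁻³ m
α₁L₁ = 4.4464×10⁻⁵, α₂L₂ = 3.06284×10⁻⁵ → Δ(αL) = 1.38356×10⁻⁵ m/K
ΔT = 5.40×10⁻³ / 1.38356×10⁻⁵ = 390.297 K, so T = 27.0 + 390.297 = 417.297 °C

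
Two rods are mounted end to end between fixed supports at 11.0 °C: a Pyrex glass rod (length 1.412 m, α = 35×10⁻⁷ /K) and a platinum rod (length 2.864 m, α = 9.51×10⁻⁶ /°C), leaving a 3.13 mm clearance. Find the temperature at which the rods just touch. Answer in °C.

Gap closes when ΔL₁ + ΔL₂ = 3.13 mm = 3.13×10⁻³ m
(α₁L₁ + α₂L₂)ΔT = g
α₁L₁ + α₂L₂ = 35×10⁻⁷×1.412 + 9.51×10⁻⁶×2.864 = 3.217864×10⁻⁵ m/K
ΔT = 3.13×10⁻³ / 3.217864×10⁻⁵ = 97.27 K
T = 11.0 + 97.27 = 108.27 °C

T = 108 °C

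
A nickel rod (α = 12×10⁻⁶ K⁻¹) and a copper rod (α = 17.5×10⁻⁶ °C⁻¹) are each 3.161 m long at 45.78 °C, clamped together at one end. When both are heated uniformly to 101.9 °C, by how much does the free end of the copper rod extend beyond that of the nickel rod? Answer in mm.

ΔT = 56.12 K
nickel: ΔL = 12×10⁻⁶ × 3.161 m × 56.12 = 2.1287×10⁻³ m = 2.1287 mm
copper: ΔL = 17.5×10⁻⁶ × 3.161 m × 56.12 = 3.1044×10⁻³ m = 3.1044 mm
difference = 3.1044 − 2.1287 = 0.9757 mm

0.976 mm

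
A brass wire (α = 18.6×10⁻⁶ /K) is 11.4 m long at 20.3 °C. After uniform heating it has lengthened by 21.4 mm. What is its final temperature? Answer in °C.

ΔL = αL₀ΔT ⇒ ΔT = ΔL / (αL₀)
ΔT = 21.4×10⁻³ m / (18.6×10⁻⁶ × 11.4 m) = 100.92 K
T = 20.3 + 100.92 = 121.22 °C

T = 121 °C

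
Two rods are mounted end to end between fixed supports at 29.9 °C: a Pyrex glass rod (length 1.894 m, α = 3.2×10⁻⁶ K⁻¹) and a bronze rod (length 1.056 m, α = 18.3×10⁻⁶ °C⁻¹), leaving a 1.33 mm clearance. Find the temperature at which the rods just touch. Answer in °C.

T = 82.3 °C

α₁L₁ = 6.0608×10⁻⁶ m/K, α₂L₂ = 1.93248×10⁻⁵ m/K → total 2.53856×10⁻⁵ m/K
ΔT = g/(α₁L₁+α₂L₂) = 1.33×10⁻³ / 2.53856×10⁻⁵ = 52.392 K
T = 29.9 + 52.392 = 82.292 °C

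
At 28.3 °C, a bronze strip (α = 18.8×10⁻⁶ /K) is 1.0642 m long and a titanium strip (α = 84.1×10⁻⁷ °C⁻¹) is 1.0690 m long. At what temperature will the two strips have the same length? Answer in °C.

Equal length when α₁L₁ΔT − α₂L₂ΔT = L₂ − L₁ = 4.80×10⁻³ m
α₁L₁ = 2.000696×10⁻⁵, α₂L₂ = 8.99029×10⁻⁶ → Δ(αL) = 1.101667×10⁻⁵ m/K
ΔT = 4.80×10⁻³ / 1.101667×10⁻⁵ = 435.703 K, so T = 28.3 + 435.703 = 464.003 °C

T = 464.0 °C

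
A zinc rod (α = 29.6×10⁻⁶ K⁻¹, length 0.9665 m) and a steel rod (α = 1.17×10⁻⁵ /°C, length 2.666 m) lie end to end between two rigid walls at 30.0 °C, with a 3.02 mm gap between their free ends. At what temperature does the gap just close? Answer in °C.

T = 80.5 °C

α₁L₁ = 2.86084×10⁻⁵ m/K, α₂L₂ = 3.11922×10⁻⁵ m/K → total 5.98006×10⁻⁵ m/K
ΔT = g/(α₁L₁+α₂L₂) = 3.02×10⁻³ / 5.98006×10⁻⁵ = 50.501 K
T = 30.0 + 50.501 = 80.501 °C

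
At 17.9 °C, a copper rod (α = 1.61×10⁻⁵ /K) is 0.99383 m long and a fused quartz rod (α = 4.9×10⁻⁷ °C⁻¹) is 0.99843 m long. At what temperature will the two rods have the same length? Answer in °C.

Equal length when α₁L₁ΔT − α₂L₂ΔT = L₂ − L₁ = 4.60×10⁻³ m
α₁L₁ = 1.6000663×10⁻⁵, α₂L₂ = 4.892307×10⁻⁷ → Δ(αL) = 1.55114323×10⁻⁵ m/K
ΔT = 4.60×10⁻³ / 1.55114323×10⁻⁵ = 296.555 K, so T = 17.9 + 296.555 = 314.455 °C

T = 314.5 °C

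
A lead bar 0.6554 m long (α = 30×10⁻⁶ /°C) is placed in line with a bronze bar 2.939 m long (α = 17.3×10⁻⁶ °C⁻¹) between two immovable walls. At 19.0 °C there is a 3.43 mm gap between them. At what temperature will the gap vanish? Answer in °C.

T = 67.6 °C

α₁L₁ = 1.9662×10⁻⁵ m/K, α₂L₂ = 5.08447×10⁻⁵ m/K → total 7.05067×10⁻⁵ m/K
ΔT = g/(α₁L₁+α₂L₂) = 3.43×10⁻³ / 7.05067×10⁻⁵ = 48.648 K
T = 19.0 + 48.648 = 67.648 °C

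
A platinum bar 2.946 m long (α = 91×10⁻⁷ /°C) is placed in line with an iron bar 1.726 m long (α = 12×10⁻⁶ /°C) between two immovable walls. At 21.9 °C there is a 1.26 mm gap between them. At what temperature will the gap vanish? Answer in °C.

T = 48.4 °C

Gap closes when ΔL₁ + ΔL₂ = 1.26 mm = 1.26×10⁻³ m
(α₁L₁ + α₂L₂)ΔT = g
α₁L₁ + α₂L₂ = 91×10⁻⁷×2.946 + 12×10⁻⁶×1.726 = 4.75206×10⁻⁵ m/K
ΔT = 1.26×10⁻³ / 4.75206×10⁻⁵ = 26.515 K
T = 21.9 + 26.515 = 48.415 °C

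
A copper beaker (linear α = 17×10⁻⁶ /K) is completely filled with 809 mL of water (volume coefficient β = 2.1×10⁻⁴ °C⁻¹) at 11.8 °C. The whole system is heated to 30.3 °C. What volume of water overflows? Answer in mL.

2.38 mL

The beaker also expands: β_container ≈ 3α = 5.1×10⁻⁵ /K
Net overflow = V₀(β_liq − 3α_cont)ΔT
β − 3α = 2.10×10⁻⁴ − 5.1×10⁻⁵ = 1.59×10⁻⁴ /K; ΔT = 18.5 K
ΔV = 809 × 1.59×10⁻⁴ × 18.5 = 2.38 mL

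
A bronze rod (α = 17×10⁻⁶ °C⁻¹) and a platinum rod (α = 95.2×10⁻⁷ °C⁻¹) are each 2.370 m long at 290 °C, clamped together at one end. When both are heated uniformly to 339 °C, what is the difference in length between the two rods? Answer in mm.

0.869 mm

ΔT = 49 K
bronze: ΔL = 17×10⁻⁶ × 2.370 m × 49 = 1.9742×10⁻³ m = 1.9742 mm
platinum: ΔL = 95.2×10⁻⁷ × 2.370 m × 49 = 1.1056×10⁻³ m = 1.1056 mm
difference = 1.9742 − 1.1056 = 0.8686 mm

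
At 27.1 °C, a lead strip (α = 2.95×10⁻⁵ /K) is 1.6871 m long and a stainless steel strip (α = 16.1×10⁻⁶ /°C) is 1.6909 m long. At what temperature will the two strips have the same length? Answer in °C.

Equal length when α₁L₁ΔT − α₂L₂ΔT = L₂ − L₁ = 3.80×10⁻³ m
α₁L₁ = 4.976945×10⁻⁵, α₂L₂ = 2.722349×10⁻⁵ → Δ(αL) = 2.254596×10⁻⁵ m/K
ΔT = 3.80×10⁻³ / 2.254596×10⁻⁵ = 168.545 K, so T = 27.1 + 168.545 = 195.645 °C

T = 195.6 °C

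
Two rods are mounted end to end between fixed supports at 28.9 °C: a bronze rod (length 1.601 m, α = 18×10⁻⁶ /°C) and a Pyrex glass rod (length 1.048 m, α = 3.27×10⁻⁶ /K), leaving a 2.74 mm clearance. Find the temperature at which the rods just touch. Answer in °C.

T = 114 °C

Gap closes when ΔL₁ + ΔL₂ = 2.74 mm = 2.74×10⁻³ m
(α₁L₁ + α₂L₂)ΔT = g
α₁L₁ + α₂L₂ = 18×10⁻⁶×1.601 + 3.27×10⁻⁶×1.048 = 3.224496×10⁻⁵ m/K
ΔT = 2.74×10⁻³ / 3.224496×10⁻⁵ = 84.97 K
T = 28.9 + 84.97 = 113.87 °C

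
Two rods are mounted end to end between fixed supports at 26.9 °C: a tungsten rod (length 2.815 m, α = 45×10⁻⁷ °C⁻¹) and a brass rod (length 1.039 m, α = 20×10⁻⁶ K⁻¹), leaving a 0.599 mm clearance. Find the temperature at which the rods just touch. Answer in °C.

T = 44.8 °C

α₁L₁ = 1.26675×10⁻⁵ m/K, α₂L₂ = 2.078×10⁻⁵ m/K → total 3.34475×10⁻⁵ m/K
ΔT = g/(α₁L₁+α₂L₂) = 5.99×10⁻⁴ / 3.34475×10⁻⁵ = 17.909 K
T = 26.9 + 17.909 = 44.809 °C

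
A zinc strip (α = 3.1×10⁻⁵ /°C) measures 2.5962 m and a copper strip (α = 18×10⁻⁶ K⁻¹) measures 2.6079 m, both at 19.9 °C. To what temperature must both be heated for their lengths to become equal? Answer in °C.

T = 368.7 °C

L₁(1 + α₁ΔT) = L₂(1 + α₂ΔT) ⇒ ΔT = (L₂ − L₁)/(α₁L₁ − α₂L₂)
L₂ − L₁ = 2.6079 − 2.5962 = 1.17×10⁻² m
α₁L₁ − α₂L₂ = 3.1×10⁻⁵×2.5962 − 18×10⁻⁶×2.6079 = 3.354×10⁻⁵ m/K
ΔT = 1.17×10⁻² / 3.354×10⁻⁵ = 348.837 K
T = 19.9 + 348.837 = 368.737 °C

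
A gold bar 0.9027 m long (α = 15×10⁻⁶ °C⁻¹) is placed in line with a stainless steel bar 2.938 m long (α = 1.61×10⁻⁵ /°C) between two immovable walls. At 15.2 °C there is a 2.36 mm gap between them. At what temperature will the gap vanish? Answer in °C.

Gap closes when ΔL₁ + ΔL₂ = 2.36 mm = 2.36×10⁻³ m
(α₁L₁ + α₂L₂)ΔT = g
α₁L₁ + α₂L₂ = 15×10⁻⁶×0.9027 + 1.61×10⁻⁵×2.938 = 6.08423×10⁻⁵ m/K
ΔT = 2.36×10⁻³ / 6.08423×10⁻⁵ = 38.789 K
T = 15.2 + 38.789 = 53.989 °C

T = 54.0 °C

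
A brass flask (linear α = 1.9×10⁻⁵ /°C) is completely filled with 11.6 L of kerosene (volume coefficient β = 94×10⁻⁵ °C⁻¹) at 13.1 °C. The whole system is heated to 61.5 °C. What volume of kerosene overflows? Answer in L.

The flask also expands: β_container ≈ 3α = 5.7×10⁻⁵ /K
Net overflow = V₀(β_liq − 3α_cont)ΔT
β − 3α = 9.40×10⁻⁴ − 5.7×10⁻⁵ = 8.83×10⁻⁴ /K; ΔT = 48.4 K
ΔV = 11.6 × 8.83×10⁻⁴ × 48.4 = 0.496 L

0.496 L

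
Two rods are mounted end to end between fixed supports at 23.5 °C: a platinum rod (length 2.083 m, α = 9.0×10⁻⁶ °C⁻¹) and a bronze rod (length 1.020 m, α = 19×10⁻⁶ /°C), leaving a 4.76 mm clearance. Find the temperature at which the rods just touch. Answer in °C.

Gap closes when ΔL₁ + ΔL₂ = 4.76 mm = 4.76×10⁻³ m
(α₁L₁ + α₂L₂)ΔT = g
α₁L₁ + α₂L₂ = 9.0×10⁻⁶×2.083 + 19×10⁻⁶×1.020 = 3.8127×10⁻⁵ m/K
ΔT = 4.76×10⁻³ / 3.8127×10⁻⁵ = 124.85 K
T = 23.5 + 124.85 = 148.35 °C

T = 148 °C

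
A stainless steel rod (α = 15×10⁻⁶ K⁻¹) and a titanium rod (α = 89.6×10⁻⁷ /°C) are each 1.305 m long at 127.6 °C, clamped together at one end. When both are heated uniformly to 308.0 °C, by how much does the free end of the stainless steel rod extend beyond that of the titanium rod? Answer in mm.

ΔT = 180.4 K
stainless steel: ΔL = 15×10⁻⁶ × 1.305 m × 180.4 = 3.5313×10⁻³ m = 3.5313 mm
titanium: ΔL = 89.6×10⁻⁷ × 1.305 m × 180.4 = 2.1094×10⁻³ m = 2.1094 mm
difference = 3.5313 − 2.1094 = 1.4219 mm

1.42 mm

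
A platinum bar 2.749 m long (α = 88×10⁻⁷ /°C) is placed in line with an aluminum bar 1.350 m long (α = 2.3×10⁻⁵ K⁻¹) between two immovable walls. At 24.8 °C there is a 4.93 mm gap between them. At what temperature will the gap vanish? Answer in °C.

T = 114 °C

α₁L₁ = 2.41912×10⁻⁵ m/K, α₂L₂ = 3.105×10⁻⁵ m/K → total 5.52412×10⁻⁵ m/K
ΔT = g/(α₁L₁+α₂L₂) = 4.93×10⁻³ / 5.52412×10⁻⁵ = 89.24 K
T = 24.8 + 89.24 = 114.04 °C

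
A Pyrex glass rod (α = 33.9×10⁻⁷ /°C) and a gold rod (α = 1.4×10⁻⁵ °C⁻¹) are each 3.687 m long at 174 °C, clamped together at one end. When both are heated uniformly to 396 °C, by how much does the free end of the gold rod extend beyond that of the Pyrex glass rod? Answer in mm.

8.68 mm

ΔT = 222 K
Pyrex glass: ΔL = 33.9×10⁻⁷ × 3.687 m × 222 = 2.7748×10⁻³ m = 2.7748 mm
gold: ΔL = 1.4×10⁻⁵ × 3.687 m × 222 = 1.1459×10⁻² m = 11.459 mm
difference = 11.459 − 2.7748 = 8.6842 mm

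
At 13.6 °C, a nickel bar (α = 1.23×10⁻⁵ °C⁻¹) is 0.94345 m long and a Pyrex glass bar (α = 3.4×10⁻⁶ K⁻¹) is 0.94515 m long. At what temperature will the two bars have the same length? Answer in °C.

L₁(1 + α₁ΔT) = L₂(1 + α₂ΔT) ⇒ ΔT = (L₂ − L₁)/(α₁L₁ − α₂L₂)
L₂ − L₁ = 0.94515 − 0.94345 = 1.70×10⁻³ m
α₁L₁ − α₂L₂ = 1.23×10⁻⁵×0.94345 − 3.4×10⁻⁶×0.94515 = 8.390925×10⁻⁶ m/K
ΔT = 1.70×10⁻³ / 8.390925×10⁻⁶ = 202.600 K
T = 13.6 + 202.600 = 216.200 °C

T = 216.2 °C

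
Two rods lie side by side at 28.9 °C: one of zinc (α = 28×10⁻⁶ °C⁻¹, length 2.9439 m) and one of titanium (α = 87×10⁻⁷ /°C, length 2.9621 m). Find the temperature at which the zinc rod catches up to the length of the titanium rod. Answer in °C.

T = 350.1 °C

Equal length when α₁L₁ΔT − α₂L₂ΔT = L₂ − L₁ = 1.82×10⁻² m
α₁L₁ = 8.24292×10⁻⁵, α₂L₂ = 2.577027×10⁻⁵ → Δ(αL) = 5.665893×10⁻⁵ m/K
ΔT = 1.82×10⁻² / 5.665893×10⁻⁵ = 321.220 K, so T = 28.9 + 321.220 = 350.120 °C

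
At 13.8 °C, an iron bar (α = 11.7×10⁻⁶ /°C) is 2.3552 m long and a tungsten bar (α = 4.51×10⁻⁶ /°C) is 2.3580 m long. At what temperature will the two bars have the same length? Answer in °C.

T = 179.3 °C

Equal length when α₁L₁ΔT − α₂L₂ΔT = L₂ − L₁ = 2.80×10⁻³ m
α₁L₁ = 2.755584×10⁻⁵, α₂L₂ = 1.063458×10⁻⁵ → Δ(αL) = 1.692126×10⁻⁵ m/K
ΔT = 2.80×10⁻³ / 1.692126×10⁻⁵ = 165.472 K, so T = 13.8 + 165.472 = 179.272 °C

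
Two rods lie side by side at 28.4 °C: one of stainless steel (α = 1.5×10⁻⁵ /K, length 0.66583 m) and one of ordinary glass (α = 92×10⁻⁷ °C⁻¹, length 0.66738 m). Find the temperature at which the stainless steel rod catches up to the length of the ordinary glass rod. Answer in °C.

T = 431.3 °C

L₁(1 + α₁ΔT) = L₂(1 + α₂ΔT) ⇒ ΔT = (L₂ − L₁)/(α₁L₁ − α₂L₂)
L₂ − L₁ = 0.66738 − 0.66583 = 1.55×10⁻³ m
α₁L₁ − α₂L₂ = 1.5×10⁻⁵×0.66583 − 92×10⁻⁷×0.66738 = 3.847554×10⁻⁶ m/K
ΔT = 1.55×10⁻³ / 3.847554×10⁻⁶ = 402.853 K
T = 28.4 + 402.853 = 431.253 °C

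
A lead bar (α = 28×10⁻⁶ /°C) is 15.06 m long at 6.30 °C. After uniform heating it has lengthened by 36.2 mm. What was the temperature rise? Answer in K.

ΔL = αL₀ΔT ⇒ ΔT = ΔL / (αL₀)
ΔT = 36.2×10⁻³ m / (28×10⁻⁶ × 15.06 m) = 85.847 K

ΔT = 85.8 K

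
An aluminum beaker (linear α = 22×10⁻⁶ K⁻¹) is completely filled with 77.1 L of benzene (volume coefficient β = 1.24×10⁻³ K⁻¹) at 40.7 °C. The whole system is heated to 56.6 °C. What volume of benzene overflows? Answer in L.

1.44 L

The beaker also expands: β_container ≈ 3α = 6.6×10⁻⁵ /K
Net overflow = V₀(β_liq − 3α_cont)ΔT
β − 3α = 1.24×10⁻³ − 6.6×10⁻⁵ = 1.174×10⁻³ /K; ΔT = 15.9 K
ΔV = 77.1 × 1.174×10⁻³ × 15.9 = 1.44 L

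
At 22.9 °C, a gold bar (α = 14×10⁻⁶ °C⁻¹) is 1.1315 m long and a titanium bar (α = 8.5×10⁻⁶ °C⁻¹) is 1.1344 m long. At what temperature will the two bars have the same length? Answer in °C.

T = 490.7 °C

Equal length when α₁L₁ΔT − α₂L₂ΔT = L₂ − L₁ = 2.90×10⁻³ m
α₁L₁ = 1.5841×10⁻⁵, α₂L₂ = 9.6424×10⁻⁶ → Δ(αL) = 6.1986×10⁻⁶ m/K
ΔT = 2.90×10⁻³ / 6.1986×10⁻⁶ = 467.848 K, so T = 22.9 + 467.848 = 490.748 °C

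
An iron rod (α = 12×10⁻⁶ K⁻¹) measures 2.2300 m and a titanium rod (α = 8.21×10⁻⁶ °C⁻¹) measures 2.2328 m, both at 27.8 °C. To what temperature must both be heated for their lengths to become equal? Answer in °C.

Equal length when α₁L₁ΔT − α₂L₂ΔT = L₂ − L₁ = 2.80×10⁻³ m
α₁L₁ = 2.676×10⁻⁵, α₂L₂ = 1.8331288×10⁻⁵ → Δ(αL) = 8.428712×10⁻⁶ m/K
ΔT = 2.80×10⁻³ / 8.428712×10⁻⁶ = 332.198 K, so T = 27.8 + 332.198 = 359.998 °C

T = 360.0 °C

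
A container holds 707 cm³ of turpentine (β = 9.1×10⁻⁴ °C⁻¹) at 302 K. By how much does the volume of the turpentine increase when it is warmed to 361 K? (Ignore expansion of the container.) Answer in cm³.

|ΔT| = |361 − 302| = 59 K
ΔV = βV₀ΔT = (9.1×10⁻⁴)(707)(59) = 38.0 cm³

ΔV = 38.0 cm³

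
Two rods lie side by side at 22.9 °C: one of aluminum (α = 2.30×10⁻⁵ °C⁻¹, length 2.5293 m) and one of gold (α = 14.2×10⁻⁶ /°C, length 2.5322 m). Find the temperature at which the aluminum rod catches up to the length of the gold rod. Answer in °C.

T = 153.4 °C

L₁(1 + α₁ΔT) = L₂(1 + α₂ΔT) ⇒ ΔT = (L₂ − L₁)/(α₁L₁ − α₂L₂)
L₂ − L₁ = 2.5322 − 2.5293 = 2.90×10⁻³ m
α₁L₁ − α₂L₂ = 2.30×10⁻⁵×2.5293 − 14.2×10⁻⁶×2.5322 = 2.221666×10⁻⁵ m/K
ΔT = 2.90×10⁻³ / 2.221666×10⁻⁵ = 130.533 K
T = 22.9 + 130.533 = 153.433 °C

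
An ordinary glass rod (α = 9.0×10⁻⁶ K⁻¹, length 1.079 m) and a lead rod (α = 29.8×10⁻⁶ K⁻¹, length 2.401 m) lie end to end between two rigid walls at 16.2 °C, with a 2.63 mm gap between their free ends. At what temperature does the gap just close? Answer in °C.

α₁L₁ = 9.711×10⁻⁶ m/K, α₂L₂ = 7.15498×10⁻⁵ m/K → total 8.12608×10⁻⁵ m/K
ΔT = g/(α₁L₁+α₂L₂) = 2.63×10⁻³ / 8.12608×10⁻⁵ = 32.365 K
T = 16.2 + 32.365 = 48.565 °C

T = 48.6 °C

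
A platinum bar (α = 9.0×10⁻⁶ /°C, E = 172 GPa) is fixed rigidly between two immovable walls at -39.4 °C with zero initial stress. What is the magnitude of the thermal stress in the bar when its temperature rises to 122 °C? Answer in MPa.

Fully constrained: the free strain ε = αΔT is blocked, so σ = Eε = EαΔT.
|ΔT| = 161.4 K
σ = 172×10⁹ × 9.0×10⁻⁶ × 161.4 = 2.50×10⁸ Pa

σ = 250 MPa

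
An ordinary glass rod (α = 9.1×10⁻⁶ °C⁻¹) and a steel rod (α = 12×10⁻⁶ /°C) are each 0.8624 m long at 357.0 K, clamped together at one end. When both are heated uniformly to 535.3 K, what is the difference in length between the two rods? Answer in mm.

ΔT = 178.3 K
ordinary glass: ΔL = 9.1×10⁻⁶ × 0.8624 m × 178.3 = 1.3993×10⁻³ m = 1.3993 mm
steel: ΔL = 12×10⁻⁶ × 0.8624 m × 178.3 = 1.8452×10⁻³ m = 1.8452 mm
difference = 1.8452 − 1.3993 = 0.4459 mm

0.446 mm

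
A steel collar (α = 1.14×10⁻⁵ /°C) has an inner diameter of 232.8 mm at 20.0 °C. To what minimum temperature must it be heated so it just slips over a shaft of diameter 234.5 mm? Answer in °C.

T = 661 °C

Required Δd = 234.5 − 232.8 = 1.7 mm
Δd = αd₀ΔT ⇒ ΔT = Δd/(αd₀) = 1.7 / (1.14×10⁻⁵ × 232.8) = 640.56 K
T_min = 20.0 + 640.56 = 660.56 °C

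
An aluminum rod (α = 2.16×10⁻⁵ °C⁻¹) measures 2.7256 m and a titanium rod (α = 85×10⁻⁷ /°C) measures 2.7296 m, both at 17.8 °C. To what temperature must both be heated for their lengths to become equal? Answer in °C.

T = 129.9 °C

L₁(1 + α₁ΔT) = L₂(1 + α₂ΔT) ⇒ ΔT = (L₂ − L₁)/(α₁L₁ − α₂L₂)
L₂ − L₁ = 2.7296 − 2.7256 = 4.00×10⁻³ m
α₁L₁ − α₂L₂ = 2.16×10⁻⁵×2.7256 − 85×10⁻⁷×2.7296 = 3.567136×10⁻⁵ m/K
ΔT = 4.00×10⁻³ / 3.567136×10⁻⁵ = 112.135 K
T = 17.8 + 112.135 = 129.935 °C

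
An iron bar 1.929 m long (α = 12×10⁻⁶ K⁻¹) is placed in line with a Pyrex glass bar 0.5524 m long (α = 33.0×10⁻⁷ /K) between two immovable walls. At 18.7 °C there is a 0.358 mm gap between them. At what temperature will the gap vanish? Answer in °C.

Gap closes when ΔL₁ + ΔL₂ = 0.358 mm = 3.58×10⁻⁴ m
(α₁L₁ + α₂L₂)ΔT = g
α₁L₁ + α₂L₂ = 12×10⁻⁶×1.929 + 33.0×10⁻⁷×0.5524 = 2.497092×10⁻⁵ m/K
ΔT = 3.58×10⁻⁴ / 2.497092×10⁻⁵ = 14.337 K
T = 18.7 + 14.337 = 33.037 °C

T = 33.0 °C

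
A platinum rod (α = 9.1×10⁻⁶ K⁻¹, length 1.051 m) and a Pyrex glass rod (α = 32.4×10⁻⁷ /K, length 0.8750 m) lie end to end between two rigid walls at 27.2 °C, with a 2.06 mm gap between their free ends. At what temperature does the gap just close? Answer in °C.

T = 193 °C

Gap closes when ΔL₁ + ΔL₂ = 2.06 mm = 2.06×10⁻³ m
(α₁L₁ + α₂L₂)ΔT = g
α₁L₁ + α₂L₂ = 9.1×10⁻⁶×1.051 + 32.4×10⁻⁷×0.8750 = 1.23991×10⁻⁵ m/K
ΔT = 2.06×10⁻³ / 1.23991×10⁻⁵ = 166.14 K
T = 27.2 + 166.14 = 193.34 °C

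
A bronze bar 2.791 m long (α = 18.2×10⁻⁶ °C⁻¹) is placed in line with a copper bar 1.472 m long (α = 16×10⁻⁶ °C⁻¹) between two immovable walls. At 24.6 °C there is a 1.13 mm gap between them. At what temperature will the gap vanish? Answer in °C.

T = 39.8 °C

α₁L₁ = 5.07962×10⁻⁵ m/K, α₂L₂ = 2.3552×10⁻⁵ m/K → total 7.43482×10⁻⁵ m/K
ΔT = g/(α₁L₁+α₂L₂) = 1.13×10⁻³ / 7.43482×10⁻⁵ = 15.199 K
T = 24.6 + 15.199 = 39.799 °C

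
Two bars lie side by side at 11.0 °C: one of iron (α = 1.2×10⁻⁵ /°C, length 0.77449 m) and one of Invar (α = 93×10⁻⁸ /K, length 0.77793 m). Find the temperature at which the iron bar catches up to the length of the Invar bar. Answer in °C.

Equal length when α₁L₁ΔT − α₂L₂ΔT = L₂ − L₁ = 3.44×10⁻³ m
α₁L₁ = 9.29388×10⁻⁶, α₂L₂ = 7.234749×10⁻⁷ → Δ(αL) = 8.5704051×10⁻⁶ m/K
ΔT = 3.44×10⁻³ / 8.5704051×10⁻⁶ = 401.381 K, so T = 11.0 + 401.381 = 412.381 °C

T = 412.4 °C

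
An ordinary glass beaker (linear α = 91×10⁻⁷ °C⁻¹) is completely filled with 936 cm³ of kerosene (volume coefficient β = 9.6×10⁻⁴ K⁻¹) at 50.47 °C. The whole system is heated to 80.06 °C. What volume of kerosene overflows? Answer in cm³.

25.8 cm³

The beaker also expands: β_container ≈ 3α = 2.73×10⁻⁵ /K
Net overflow = V₀(β_liq − 3α_cont)ΔT
β − 3α = 9.60×10⁻⁴ − 2.73×10⁻⁵ = 9.327×10⁻⁴ /K; ΔT = 29.59 K
ΔV = 936 × 9.327×10⁻⁴ × 29.59 = 25.8 cm³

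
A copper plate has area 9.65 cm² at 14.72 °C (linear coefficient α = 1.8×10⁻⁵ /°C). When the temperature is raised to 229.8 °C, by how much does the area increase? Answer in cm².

ΔA = 0.0747 cm²

Area coefficient ≈ 2α; |ΔT| = 215.08 K
ΔA = 2αA₀ΔT = 2(1.8×10⁻⁵)(9.65)(215.08) = 0.0747 cm²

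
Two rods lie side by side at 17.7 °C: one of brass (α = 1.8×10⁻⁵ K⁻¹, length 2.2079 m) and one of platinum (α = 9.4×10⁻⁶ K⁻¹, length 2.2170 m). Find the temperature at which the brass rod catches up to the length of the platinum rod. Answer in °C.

T = 499.1 °C

Equal length when α₁L₁ΔT − α₂L₂ΔT = L₂ − L₁ = 9.10×10⁻³ m
α₁L₁ = 3.97422×10⁻⁵, α₂L₂ = 2.08398×10⁻⁵ → Δ(αL) = 1.89024×10⁻⁵ m/K
ΔT = 9.10×10⁻³ / 1.89024×10⁻⁵ = 481.420 K, so T = 17.7 + 481.420 = 499.120 °C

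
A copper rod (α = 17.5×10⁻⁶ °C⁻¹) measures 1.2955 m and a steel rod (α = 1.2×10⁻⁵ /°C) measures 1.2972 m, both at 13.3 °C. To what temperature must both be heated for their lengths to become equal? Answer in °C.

T = 252.6 °C

Equal length when α₁L₁ΔT − α₂L₂ΔT = L₂ − L₁ = 1.70×10⁻³ m
α₁L₁ = 2.267125×10⁻⁵, α₂L₂ = 1.55664×10⁻⁵ → Δ(αL) = 7.10485×10⁻⁶ m/K
ΔT = 1.70×10⁻³ / 7.10485×10⁻⁶ = 239.273 K, so T = 13.3 + 239.273 = 252.573 °C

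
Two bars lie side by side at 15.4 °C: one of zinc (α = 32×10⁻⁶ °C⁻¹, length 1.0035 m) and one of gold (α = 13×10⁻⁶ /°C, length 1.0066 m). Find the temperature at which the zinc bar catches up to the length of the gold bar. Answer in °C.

T = 178.3 °C

Equal length when α₁L₁ΔT − α₂L₂ΔT = L₂ − L₁ = 3.10×10⁻³ m
α₁L₁ = 3.2112×10⁻⁵, α₂L₂ = 1.30858×10⁻⁵ → Δ(αL) = 1.90262×10⁻⁵ m/K
ΔT = 3.10×10⁻³ / 1.90262×10⁻⁵ = 162.933 K, so T = 15.4 + 162.933 = 178.333 °C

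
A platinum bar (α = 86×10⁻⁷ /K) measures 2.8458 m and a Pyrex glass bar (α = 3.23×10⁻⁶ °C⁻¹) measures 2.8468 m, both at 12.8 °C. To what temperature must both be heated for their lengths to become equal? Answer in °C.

T = 78.25 °C

Equal length when α₁L₁ΔT − α₂L₂ΔT = L₂ − L₁ = 1.00×10⁻³ m
α₁L₁ = 2.447388×10⁻⁵, α₂L₂ = 9.195164×10⁻⁶ → Δ(αL) = 1.5278716×10⁻⁵ m/K
ΔT = 1.00×10⁻³ / 1.5278716×10⁻⁵ = 65.4505 K, so T = 12.8 + 65.4505 = 78.2505 °C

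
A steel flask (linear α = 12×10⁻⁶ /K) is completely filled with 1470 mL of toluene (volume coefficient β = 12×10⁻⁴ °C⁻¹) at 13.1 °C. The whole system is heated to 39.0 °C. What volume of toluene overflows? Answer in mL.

44.3 mL

The flask also expands: β_container ≈ 3α = 3.6×10⁻⁵ /K
Net overflow = V₀(β_liq − 3α_cont)ΔT
β − 3α = 1.20×10⁻³ − 3.6×10⁻⁵ = 1.164×10⁻³ /K; ΔT = 25.9 K
ΔV = 1470 × 1.164×10⁻³ × 25.9 = 44.3 mL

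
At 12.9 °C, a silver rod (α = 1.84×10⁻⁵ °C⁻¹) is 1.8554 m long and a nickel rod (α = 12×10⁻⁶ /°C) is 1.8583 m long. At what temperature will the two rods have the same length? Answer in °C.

T = 257.8 °C

Equal length when α₁L₁ΔT − α₂L₂ΔT = L₂ − L₁ = 2.90×10⁻³ m
α₁L₁ = 3.413936×10⁻⁵, α₂L₂ = 2.22996×10⁻⁵ → Δ(αL) = 1.183976×10⁻⁵ m/K
ΔT = 2.90×10⁻³ / 1.183976×10⁻⁵ = 244.937 K, so T = 12.9 + 244.937 = 257.837 °C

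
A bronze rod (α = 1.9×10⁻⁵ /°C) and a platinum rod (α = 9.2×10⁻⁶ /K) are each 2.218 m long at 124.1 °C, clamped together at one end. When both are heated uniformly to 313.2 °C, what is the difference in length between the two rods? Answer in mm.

ΔT = 189.1 K
bronze: ΔL = 1.9×10⁻⁵ × 2.218 m × 189.1 = 7.9691×10⁻³ m = 7.9691 mm
platinum: ΔL = 9.2×10⁻⁶ × 2.218 m × 189.1 = 3.8587×10⁻³ m = 3.8587 mm
difference = 7.9691 − 3.8587 = 4.1104 mm

4.11 mm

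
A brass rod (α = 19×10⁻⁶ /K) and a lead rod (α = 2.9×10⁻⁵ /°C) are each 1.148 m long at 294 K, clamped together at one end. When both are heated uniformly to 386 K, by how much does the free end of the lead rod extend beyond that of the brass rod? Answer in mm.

1.06 mm

ΔT = 92 K
brass: ΔL = 19×10⁻⁶ × 1.148 m × 92 = 2.0067×10⁻³ m = 2.0067 mm
lead: ΔL = 2.9×10⁻⁵ × 1.148 m × 92 = 3.0629×10⁻³ m = 3.0629 mm
difference = 3.0629 − 2.0067 = 1.0562 mm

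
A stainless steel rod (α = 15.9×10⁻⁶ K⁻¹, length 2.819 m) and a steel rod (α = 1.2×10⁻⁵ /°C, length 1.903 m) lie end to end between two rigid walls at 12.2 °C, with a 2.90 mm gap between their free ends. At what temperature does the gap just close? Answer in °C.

Gap closes when ΔL₁ + ΔL₂ = 2.90 mm = 2.90×10⁻³ m
(α₁L₁ + α₂L₂)ΔT = g
α₁L₁ + α₂L₂ = 15.9×10⁻⁶×2.819 + 1.2×10⁻⁵×1.903 = 6.76581×10⁻⁵ m/K
ΔT = 2.90×10⁻³ / 6.76581×10⁻⁵ = 42.863 K
T = 12.2 + 42.863 = 55.063 °C

T = 55.1 °C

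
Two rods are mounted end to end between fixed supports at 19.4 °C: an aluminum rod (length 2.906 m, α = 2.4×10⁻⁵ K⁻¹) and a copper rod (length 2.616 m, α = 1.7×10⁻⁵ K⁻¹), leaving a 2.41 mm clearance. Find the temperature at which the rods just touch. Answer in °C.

T = 40.5 °C

Gap closes when ΔL₁ + ΔL₂ = 2.41 mm = 2.41×10⁻³ m
(α₁L₁ + α₂L₂)ΔT = g
α₁L₁ + α₂L₂ = 2.4×10⁻⁵×2.906 + 1.7×10⁻⁵×2.616 = 1.14216×10⁻⁴ m/K
ΔT = 2.41×10⁻³ / 1.14216×10⁻⁴ = 21.100 K
T = 19.4 + 21.100 = 40.500 °C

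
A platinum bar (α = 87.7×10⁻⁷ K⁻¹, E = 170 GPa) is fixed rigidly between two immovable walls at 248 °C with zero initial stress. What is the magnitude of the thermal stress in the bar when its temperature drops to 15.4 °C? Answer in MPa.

σ = 347 MPa

Fully constrained: the free strain ε = αΔT is blocked, so σ = Eε = EαΔT.
|ΔT| = 232.6 K
σ = 170×10⁹ × 87.7×10⁻⁷ × 232.6 = 3.47×10⁸ Pa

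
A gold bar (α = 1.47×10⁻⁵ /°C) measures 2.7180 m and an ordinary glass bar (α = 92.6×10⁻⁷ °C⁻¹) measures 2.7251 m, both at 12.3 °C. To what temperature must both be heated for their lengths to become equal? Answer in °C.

Equal length when α₁L₁ΔT − α₂L₂ΔT = L₂ − L₁ = 7.10×10⁻³ m
α₁L₁ = 3.99546×10⁻⁵, α₂L₂ = 2.5234426×10⁻⁵ → Δ(αL) = 1.4720174×10⁻⁵ m/K
ΔT = 7.10×10⁻³ / 1.4720174×10⁻⁵ = 482.331 K, so T = 12.3 + 482.331 = 494.631 °C

T = 494.6 °C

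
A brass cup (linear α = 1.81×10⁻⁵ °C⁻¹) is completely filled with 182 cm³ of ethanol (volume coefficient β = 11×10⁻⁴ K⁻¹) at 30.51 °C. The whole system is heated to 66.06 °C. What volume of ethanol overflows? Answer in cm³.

The cup also expands: β_container ≈ 3α = 5.43×10⁻⁵ /K
Net overflow = V₀(β_liq − 3α_cont)ΔT
β − 3α = 1.10×10⁻³ − 5.43×10⁻⁵ = 1.0457×10⁻³ /K; ΔT = 35.55 K
ΔV = 182 × 1.0457×10⁻³ × 35.55 = 6.77 cm³

6.77 cm³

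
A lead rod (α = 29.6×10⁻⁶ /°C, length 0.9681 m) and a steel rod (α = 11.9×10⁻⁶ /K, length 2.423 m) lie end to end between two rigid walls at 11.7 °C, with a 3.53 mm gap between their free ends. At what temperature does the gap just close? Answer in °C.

T = 73.1 °C

Gap closes when ΔL₁ + ΔL₂ = 3.53 mm = 3.53×10⁻³ m
(α₁L₁ + α₂L₂)ΔT = g
α₁L₁ + α₂L₂ = 29.6×10⁻⁶×0.9681 + 11.9×10⁻⁶×2.423 = 5.748946×10⁻⁵ m/K
ΔT = 3.53×10⁻³ / 5.748946×10⁻⁵ = 61.403 K
T = 11.7 + 61.403 = 73.103 °C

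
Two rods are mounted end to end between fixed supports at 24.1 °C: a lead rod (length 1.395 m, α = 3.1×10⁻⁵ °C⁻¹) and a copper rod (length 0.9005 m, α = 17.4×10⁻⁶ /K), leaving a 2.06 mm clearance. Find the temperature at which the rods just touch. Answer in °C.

T = 59.1 °C

α₁L₁ = 4.3245×10⁻⁵ m/K, α₂L₂ = 1.56687×10⁻⁵ m/K → total 5.89137×10⁻⁵ m/K
ΔT = g/(α₁L₁+α₂L₂) = 2.06×10⁻³ / 5.89137×10⁻⁵ = 34.966 K
T = 24.1 + 34.966 = 59.066 °C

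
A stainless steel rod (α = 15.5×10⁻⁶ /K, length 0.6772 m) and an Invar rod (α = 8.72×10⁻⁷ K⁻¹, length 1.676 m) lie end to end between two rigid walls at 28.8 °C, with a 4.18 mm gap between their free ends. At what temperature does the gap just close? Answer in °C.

T = 378 °C

α₁L₁ = 1.04966×10⁻⁵ m/K, α₂L₂ = 1.461472×10⁻⁶ m/K → total 1.1958072×10⁻⁵ m/K
ΔT = g/(α₁L₁+α₂L₂) = 4.18×10⁻³ / 1.1958072×10⁻⁵ = 349.55 K
T = 28.8 + 349.55 = 378.35 °C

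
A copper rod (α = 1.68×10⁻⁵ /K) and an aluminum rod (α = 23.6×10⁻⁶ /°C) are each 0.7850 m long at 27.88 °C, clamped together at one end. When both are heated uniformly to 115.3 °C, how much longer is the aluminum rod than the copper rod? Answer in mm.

0.467 mm

ΔT = 87.42 K
copper: ΔL = 1.68×10⁻⁵ × 0.7850 m × 87.42 = 1.1529×10⁻³ m = 1.1529 mm
aluminum: ΔL = 23.6×10⁻⁶ × 0.7850 m × 87.42 = 1.6195×10⁻³ m = 1.6195 mm
difference = 1.6195 − 1.1529 = 0.4666 mm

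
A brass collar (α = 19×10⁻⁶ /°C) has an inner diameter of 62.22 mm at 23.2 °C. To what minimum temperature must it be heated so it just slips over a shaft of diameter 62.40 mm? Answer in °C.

T = 175 °C

Required Δd = 62.40 − 62.22 = 0.18 mm
Δd = αd₀ΔT ⇒ ΔT = Δd/(αd₀) = 0.18 / (19×10⁻⁶ × 62.22) = 152.26 K
T_min = 23.2 + 152.26 = 175.46 °C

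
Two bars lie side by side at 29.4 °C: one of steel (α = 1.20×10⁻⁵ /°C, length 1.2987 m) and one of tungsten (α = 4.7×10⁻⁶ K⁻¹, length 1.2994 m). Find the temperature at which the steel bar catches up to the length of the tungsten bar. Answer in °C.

L₁(1 + α₁ΔT) = L₂(1 + α₂ΔT) ⇒ ΔT = (L₂ − L₁)/(α₁L₁ − α₂L₂)
L₂ − L₁ = 1.2994 − 1.2987 = 7.00×10⁻⁴ m
α₁L₁ − α₂L₂ = 1.20×10⁻⁵×1.2987 − 4.7×10⁻⁶×1.2994 = 9.47722×10⁻⁶ m/K
ΔT = 7.00×10⁻⁴ / 9.47722×10⁻⁶ = 73.861 K
T = 29.4 + 73.861 = 103.261 °C

T = 103.3 °C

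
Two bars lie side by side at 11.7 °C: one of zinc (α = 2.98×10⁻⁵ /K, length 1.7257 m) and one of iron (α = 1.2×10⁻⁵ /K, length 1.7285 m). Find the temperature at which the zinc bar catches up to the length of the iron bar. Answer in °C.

T = 103.0 °C

L₁(1 + α₁ΔT) = L₂(1 + α₂ΔT) ⇒ ΔT = (L₂ − L₁)/(α₁L₁ − α₂L₂)
L₂ − L₁ = 1.7285 − 1.7257 = 2.80×10⁻³ m
α₁L₁ − α₂L₂ = 2.98×10⁻⁵×1.7257 − 1.2×10⁻⁵×1.7285 = 3.068386×10⁻⁵ m/K
ΔT = 2.80×10⁻³ / 3.068386×10⁻⁵ = 91.253 K
T = 11.7 + 91.253 = 102.953 °C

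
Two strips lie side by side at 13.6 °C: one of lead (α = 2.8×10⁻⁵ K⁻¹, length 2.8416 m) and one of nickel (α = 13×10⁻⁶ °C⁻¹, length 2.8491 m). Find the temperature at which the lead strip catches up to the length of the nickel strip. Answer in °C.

L₁(1 + α₁ΔT) = L₂(1 + α₂ΔT) ⇒ ΔT = (L₂ − L₁)/(α₁L₁ − α₂L₂)
L₂ − L₁ = 2.8491 − 2.8416 = 7.50×10⁻³ m
α₁L₁ − α₂L₂ = 2.8×10⁻⁵×2.8416 − 13×10⁻⁶×2.8491 = 4.25265×10⁻⁵ m/K
ΔT = 7.50×10⁻³ / 4.25265×10⁻⁵ = 176.361 K
T = 13.6 + 176.361 = 189.961 °C

T = 190.0 °C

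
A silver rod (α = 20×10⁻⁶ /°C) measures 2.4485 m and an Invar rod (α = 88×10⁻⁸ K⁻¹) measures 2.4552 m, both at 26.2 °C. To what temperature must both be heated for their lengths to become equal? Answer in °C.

T = 169.3 °C

L₁(1 + α₁ΔT) = L₂(1 + α₂ΔT) ⇒ ΔT = (L₂ − L₁)/(α₁L₁ − α₂L₂)
L₂ − L₁ = 2.4552 − 2.4485 = 6.70×10⁻³ m
α₁L₁ − α₂L₂ = 20×10⁻⁶×2.4485 − 88×10⁻⁸×2.4552 = 4.6809424×10⁻⁵ m/K
ΔT = 6.70×10⁻³ / 4.6809424×10⁻⁵ = 143.134 K
T = 26.2 + 143.134 = 169.334 °C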